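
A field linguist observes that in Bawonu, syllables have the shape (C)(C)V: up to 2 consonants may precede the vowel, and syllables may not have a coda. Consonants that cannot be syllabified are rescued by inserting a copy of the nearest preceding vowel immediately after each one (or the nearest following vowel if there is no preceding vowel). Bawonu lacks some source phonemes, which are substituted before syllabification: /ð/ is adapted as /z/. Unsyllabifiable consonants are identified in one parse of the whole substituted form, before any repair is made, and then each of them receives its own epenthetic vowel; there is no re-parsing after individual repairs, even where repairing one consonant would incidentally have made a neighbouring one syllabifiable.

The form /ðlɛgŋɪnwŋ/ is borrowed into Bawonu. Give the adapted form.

Substitution: /ð/ → /z/, giving /zlɛgŋɪnwŋ/.
The consonants /n/, /w/, /ŋ/ cannot be parsed into a legal (C)(C)V syllable (no codas are permitted; onsets may contain at most 2 consonants).
Inserting the epenthetic vowel yields /n/ → /nɪ/, /w/ → /wɪ/, /ŋ/ → /ŋɪ/.

zlɛgŋɪnɪwɪŋɪ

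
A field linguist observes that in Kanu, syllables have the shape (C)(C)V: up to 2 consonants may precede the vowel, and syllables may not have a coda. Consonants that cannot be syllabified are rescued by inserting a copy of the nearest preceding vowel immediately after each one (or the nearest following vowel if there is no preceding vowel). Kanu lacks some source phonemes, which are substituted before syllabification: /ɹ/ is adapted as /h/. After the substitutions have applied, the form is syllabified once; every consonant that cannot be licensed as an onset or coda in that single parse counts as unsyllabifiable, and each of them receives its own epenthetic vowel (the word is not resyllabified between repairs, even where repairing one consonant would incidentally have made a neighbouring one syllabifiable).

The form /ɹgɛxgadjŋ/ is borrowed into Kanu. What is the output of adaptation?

Substitution: /ɹ/ → /h/, giving /hgɛxgadjŋ/.
Under (C)(C)V, the unsyllabifiable consonants are /d/, /j/, /ŋ/ (no codas are permitted; onsets may contain at most 2 consonants).
Each unlicensed consonant becomes the onset of a new syllable: /d/ → /da/, /j/ → /ja/, /ŋ/ → /ŋa/.

hgɛxgadajaŋa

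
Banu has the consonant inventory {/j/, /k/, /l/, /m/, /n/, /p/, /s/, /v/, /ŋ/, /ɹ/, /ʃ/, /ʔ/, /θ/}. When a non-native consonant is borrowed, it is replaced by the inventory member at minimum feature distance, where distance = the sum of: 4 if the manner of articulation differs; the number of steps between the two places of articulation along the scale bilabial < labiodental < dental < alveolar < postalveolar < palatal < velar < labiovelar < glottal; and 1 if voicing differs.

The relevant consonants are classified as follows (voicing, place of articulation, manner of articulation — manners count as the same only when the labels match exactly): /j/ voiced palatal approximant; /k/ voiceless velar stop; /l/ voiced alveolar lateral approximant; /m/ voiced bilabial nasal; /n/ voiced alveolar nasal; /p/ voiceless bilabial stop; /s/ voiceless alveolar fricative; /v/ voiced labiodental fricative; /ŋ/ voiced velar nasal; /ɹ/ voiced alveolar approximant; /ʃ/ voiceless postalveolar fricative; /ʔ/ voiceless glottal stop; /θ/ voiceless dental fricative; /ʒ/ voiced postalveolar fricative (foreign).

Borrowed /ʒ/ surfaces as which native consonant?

ʃ

/ʃ/ is closest: same manner (fricative), place distance 0 (postalveolar→postalveolar), voicing differs (+1); total 1. Next closest is /s/ at distance 2.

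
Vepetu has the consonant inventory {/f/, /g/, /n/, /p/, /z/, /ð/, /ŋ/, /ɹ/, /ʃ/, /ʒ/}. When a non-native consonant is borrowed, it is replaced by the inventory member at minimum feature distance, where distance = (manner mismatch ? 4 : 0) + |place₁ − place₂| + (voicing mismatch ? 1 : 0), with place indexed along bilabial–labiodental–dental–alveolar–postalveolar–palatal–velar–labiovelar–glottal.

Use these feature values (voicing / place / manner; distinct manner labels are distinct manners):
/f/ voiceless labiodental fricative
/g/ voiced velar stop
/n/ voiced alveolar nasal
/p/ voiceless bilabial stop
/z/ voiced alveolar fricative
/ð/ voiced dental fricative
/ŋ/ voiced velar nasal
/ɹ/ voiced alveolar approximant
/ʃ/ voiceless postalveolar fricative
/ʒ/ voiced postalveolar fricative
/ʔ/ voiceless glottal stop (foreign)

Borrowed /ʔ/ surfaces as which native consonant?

/g/ is closest: same manner (stop), place distance 2 (glottal→velar), voicing differs (+1); total 3. Next closest is /ŋ/ at distance 7.

g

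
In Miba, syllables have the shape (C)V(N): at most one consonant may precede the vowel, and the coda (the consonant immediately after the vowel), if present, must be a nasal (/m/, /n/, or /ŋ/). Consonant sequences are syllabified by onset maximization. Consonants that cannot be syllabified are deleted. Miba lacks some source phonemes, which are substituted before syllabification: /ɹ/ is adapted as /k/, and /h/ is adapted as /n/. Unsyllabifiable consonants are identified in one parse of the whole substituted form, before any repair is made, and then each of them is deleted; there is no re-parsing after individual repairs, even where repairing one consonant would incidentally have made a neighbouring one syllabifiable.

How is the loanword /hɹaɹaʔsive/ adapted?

kakasive

Substitution: /h/ → /n/, /ɹ/ → /k/, giving /nkakaʔsive/.
Syllabifying with onset maximization leaves /n/, /ʔ/ stranded (only a nasal (/m/, /n/, or /ŋ/) is licensed in coda position; onsets are limited to one consonant).
Each unlicensed consonant is deleted: /n/, /ʔ/.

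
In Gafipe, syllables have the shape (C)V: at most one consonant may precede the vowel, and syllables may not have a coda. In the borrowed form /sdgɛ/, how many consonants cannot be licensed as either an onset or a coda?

Under (C)V, the unsyllabifiable consonants are /s/, /d/ (no codas are permitted; onsets are limited to one consonant).

2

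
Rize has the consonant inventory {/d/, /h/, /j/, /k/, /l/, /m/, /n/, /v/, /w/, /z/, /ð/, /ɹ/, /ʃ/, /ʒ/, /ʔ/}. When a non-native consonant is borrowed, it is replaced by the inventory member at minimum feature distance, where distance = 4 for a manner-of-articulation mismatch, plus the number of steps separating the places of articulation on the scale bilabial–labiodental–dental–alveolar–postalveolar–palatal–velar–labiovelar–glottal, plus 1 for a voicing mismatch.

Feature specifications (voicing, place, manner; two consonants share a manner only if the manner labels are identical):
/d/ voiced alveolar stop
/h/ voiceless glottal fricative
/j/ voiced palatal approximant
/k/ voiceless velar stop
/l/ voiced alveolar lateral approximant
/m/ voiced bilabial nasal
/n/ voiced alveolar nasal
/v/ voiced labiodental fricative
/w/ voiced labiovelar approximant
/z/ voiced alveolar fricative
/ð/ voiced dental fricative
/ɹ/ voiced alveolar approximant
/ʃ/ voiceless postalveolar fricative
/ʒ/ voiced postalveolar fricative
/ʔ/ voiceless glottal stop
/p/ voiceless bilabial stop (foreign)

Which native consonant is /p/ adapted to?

/d/ is closest: same manner (stop), place distance 3 (bilabial→alveolar), voicing differs (+1); total 4. Next closest is /m/ at distance 5.

d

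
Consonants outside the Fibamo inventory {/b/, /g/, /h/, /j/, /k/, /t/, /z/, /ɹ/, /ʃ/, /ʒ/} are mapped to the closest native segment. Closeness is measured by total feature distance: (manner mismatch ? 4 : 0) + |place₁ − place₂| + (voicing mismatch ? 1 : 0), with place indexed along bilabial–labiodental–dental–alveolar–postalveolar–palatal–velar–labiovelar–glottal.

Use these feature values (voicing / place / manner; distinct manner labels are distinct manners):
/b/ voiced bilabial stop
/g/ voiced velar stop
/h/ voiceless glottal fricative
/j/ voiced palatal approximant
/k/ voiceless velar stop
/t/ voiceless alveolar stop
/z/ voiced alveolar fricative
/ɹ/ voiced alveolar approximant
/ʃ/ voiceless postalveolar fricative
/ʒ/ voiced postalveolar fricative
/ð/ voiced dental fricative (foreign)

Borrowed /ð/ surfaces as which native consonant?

/z/ is closest: same manner (fricative), place distance 1 (dental→alveolar), same voicing; total 1. Next closest is /ʒ/ at distance 2.

z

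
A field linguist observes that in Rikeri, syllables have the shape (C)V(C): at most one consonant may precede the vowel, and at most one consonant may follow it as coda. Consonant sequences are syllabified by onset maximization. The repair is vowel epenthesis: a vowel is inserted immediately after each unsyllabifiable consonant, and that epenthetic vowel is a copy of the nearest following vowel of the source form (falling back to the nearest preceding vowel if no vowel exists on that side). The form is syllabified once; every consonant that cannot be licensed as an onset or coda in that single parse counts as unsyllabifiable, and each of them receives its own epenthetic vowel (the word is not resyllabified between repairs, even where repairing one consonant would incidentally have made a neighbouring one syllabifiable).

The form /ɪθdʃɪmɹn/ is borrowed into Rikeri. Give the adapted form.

ɪθdɪʃɪmɹɪnɪ

Syllabifying with onset maximization leaves /d/, /ɹ/, /n/ stranded (at most one coda consonant is licensed; onsets are limited to one consonant).
Each unlicensed consonant becomes the onset of a new syllable: /d/ → /dɪ/, /ɹ/ → /ɹɪ/, /n/ → /nɪ/.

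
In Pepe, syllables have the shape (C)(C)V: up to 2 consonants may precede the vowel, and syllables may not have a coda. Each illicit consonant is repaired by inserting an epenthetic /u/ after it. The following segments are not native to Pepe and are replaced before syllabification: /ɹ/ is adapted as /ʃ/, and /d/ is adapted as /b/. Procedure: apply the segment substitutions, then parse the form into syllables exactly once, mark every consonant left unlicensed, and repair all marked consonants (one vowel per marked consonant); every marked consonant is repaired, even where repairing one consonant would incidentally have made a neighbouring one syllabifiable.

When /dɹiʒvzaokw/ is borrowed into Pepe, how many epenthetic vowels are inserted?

After substitution the input is /bʃiʒvzaokw/.
The unsyllabifiable consonants are /ʒ/, /k/, /w/; each receives one epenthetic vowel.

3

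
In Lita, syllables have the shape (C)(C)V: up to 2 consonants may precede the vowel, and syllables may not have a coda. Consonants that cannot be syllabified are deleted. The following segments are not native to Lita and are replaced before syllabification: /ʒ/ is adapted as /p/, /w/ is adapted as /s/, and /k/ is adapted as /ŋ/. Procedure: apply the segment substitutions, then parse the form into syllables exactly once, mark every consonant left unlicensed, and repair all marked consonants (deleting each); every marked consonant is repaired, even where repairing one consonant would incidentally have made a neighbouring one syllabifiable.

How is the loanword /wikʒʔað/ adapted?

Substitution: /w/ → /s/, /k/ → /ŋ/, /ʒ/ → /p/, giving /siŋpʔað/.
Under (C)(C)V, the unsyllabifiable consonants are /ŋ/, /ð/ (no codas are permitted; onsets may contain at most 2 consonants).
Deleting the stranded consonants removes /ŋ/, /ð/.

sipʔa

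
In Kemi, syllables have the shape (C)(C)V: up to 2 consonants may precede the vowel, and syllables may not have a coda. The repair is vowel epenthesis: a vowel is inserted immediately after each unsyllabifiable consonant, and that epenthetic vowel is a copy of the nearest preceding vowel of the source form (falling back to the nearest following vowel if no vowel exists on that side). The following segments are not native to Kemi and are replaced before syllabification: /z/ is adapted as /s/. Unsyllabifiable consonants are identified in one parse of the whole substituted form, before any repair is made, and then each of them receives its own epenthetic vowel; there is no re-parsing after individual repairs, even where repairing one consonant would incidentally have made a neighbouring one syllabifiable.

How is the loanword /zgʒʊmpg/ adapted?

sʊgʒʊmʊpʊgʊ

Substitution: /z/ → /s/, giving /sgʒʊmpg/.
Syllabifying with onset maximization leaves /s/, /m/, /p/, /g/ stranded (no codas are permitted; onsets may contain at most 2 consonants).
Inserting the epenthetic vowel yields /s/ → /sʊ/, /m/ → /mʊ/, /p/ → /pʊ/, /g/ → /gʊ/.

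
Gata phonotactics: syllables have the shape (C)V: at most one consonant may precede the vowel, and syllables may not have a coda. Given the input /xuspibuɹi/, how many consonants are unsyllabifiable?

1

The consonants /s/ cannot be parsed into a legal (C)V syllable (no codas are permitted; onsets are limited to one consonant).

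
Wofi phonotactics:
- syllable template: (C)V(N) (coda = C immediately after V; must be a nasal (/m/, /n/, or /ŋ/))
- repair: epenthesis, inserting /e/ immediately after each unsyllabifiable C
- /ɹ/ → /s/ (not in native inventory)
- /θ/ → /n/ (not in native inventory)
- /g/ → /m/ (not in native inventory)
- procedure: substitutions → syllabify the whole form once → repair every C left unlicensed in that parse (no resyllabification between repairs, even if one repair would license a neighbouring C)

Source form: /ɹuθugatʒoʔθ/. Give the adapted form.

Substitution: /ɹ/ → /s/, /θ/ → /n/, /g/ → /m/, giving /sunumatʒoʔn/.
Under (C)V(N), the unsyllabifiable consonants are /t/, /ʔ/, /n/ (only a nasal (/m/, /n/, or /ŋ/) is licensed in coda position; onsets are limited to one consonant).
Epenthesis after each stranded consonant: /t/ → /te/, /ʔ/ → /ʔe/, /n/ → /ne/.

sunumateʒoʔene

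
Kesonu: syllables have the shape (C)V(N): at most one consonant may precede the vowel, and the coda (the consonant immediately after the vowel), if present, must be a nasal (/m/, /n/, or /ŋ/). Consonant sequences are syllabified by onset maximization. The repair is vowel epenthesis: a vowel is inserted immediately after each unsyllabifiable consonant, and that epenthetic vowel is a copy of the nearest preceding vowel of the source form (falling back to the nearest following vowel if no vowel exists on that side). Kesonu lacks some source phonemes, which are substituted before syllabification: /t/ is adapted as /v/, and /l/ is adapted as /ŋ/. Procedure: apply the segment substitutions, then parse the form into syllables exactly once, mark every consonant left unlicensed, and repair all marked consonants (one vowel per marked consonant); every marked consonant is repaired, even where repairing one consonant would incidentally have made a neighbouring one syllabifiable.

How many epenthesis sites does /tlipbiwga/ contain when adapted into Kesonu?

After substitution the input is /vŋipbiwga/.
The unsyllabifiable consonants are /v/, /p/, /w/; each receives one epenthetic vowel.

3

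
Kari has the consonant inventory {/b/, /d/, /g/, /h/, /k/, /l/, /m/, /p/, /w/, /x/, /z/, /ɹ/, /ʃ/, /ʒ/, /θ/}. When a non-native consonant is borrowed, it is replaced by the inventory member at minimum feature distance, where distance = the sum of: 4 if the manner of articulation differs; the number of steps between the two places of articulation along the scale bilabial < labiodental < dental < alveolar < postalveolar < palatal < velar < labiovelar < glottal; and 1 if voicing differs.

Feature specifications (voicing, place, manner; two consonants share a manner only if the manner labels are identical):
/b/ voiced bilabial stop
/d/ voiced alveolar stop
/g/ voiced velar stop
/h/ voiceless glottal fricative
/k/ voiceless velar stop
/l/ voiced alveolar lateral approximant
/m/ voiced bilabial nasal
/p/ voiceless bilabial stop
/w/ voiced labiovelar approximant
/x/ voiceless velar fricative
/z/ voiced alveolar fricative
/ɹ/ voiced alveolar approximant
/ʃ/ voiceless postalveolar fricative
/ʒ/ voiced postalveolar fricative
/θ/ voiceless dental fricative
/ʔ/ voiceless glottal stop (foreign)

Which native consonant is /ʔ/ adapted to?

k

/k/ is closest: same manner (stop), place distance 2 (glottal→velar), same voicing; total 2. Next closest is /g/ at distance 3.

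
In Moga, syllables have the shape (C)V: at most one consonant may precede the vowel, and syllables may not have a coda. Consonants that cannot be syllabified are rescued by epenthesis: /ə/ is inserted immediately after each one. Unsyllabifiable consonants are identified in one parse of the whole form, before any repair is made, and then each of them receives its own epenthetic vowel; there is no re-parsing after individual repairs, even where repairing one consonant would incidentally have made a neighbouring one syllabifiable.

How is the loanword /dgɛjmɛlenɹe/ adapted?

dəgɛjəmɛlenəɹe

Under (C)V, the unsyllabifiable consonants are /d/, /j/, /n/ (no codas are permitted; onsets are limited to one consonant).
Inserting the epenthetic vowel yields /d/ → /də/, /j/ → /jə/, /n/ → /nə/.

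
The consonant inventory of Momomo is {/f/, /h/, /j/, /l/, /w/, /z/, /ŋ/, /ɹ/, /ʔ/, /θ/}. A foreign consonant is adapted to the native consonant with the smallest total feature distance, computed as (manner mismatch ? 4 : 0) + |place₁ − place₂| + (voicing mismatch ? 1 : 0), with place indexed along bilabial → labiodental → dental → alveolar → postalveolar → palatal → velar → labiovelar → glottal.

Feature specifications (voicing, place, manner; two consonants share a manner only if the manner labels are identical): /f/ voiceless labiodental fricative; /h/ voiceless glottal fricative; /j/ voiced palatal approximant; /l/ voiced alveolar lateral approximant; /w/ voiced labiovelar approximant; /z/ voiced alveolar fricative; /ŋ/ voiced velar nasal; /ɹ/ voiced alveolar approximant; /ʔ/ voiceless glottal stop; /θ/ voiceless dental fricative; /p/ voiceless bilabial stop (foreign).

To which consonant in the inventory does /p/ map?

/f/ is closest: manner differs (stop→fricative, +4), place distance 1 (bilabial→labiodental), same voicing; total 5. Next closest is /θ/ at distance 6.

f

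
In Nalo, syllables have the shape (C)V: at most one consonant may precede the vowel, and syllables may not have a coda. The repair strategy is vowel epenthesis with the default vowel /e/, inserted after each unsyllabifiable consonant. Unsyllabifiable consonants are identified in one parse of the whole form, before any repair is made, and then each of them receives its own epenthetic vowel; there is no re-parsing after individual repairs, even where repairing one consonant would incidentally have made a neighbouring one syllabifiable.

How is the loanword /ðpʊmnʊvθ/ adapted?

ðepʊmenʊveθe

Syllabifying with onset maximization leaves /ð/, /m/, /v/, /θ/ stranded (no codas are permitted; onsets are limited to one consonant).
Inserting the epenthetic vowel yields /ð/ → /ðe/, /m/ → /me/, /v/ → /ve/, /θ/ → /θe/.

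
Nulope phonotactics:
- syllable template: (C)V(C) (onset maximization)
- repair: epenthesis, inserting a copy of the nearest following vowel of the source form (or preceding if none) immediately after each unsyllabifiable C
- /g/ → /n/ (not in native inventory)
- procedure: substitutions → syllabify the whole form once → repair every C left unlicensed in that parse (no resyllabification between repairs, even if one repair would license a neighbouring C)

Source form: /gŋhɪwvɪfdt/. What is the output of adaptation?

nɪŋɪhɪwvɪfdɪtɪ

Substitution: /g/ → /n/, giving /nŋhɪwvɪfdt/.
Under (C)V(C), the unsyllabifiable consonants are /n/, /ŋ/, /d/, /t/ (at most one coda consonant is licensed; onsets are limited to one consonant).
Each unlicensed consonant becomes the onset of a new syllable: /n/ → /nɪ/, /ŋ/ → /ŋɪ/, /d/ → /dɪ/, /t/ → /tɪ/.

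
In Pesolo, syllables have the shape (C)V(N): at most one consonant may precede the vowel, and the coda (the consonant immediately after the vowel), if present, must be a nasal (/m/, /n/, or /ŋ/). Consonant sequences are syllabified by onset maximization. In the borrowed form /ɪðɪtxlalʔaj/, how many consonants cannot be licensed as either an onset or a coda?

Syllabifying with onset maximization leaves /t/, /x/, /l/, /j/ stranded (only a nasal (/m/, /n/, or /ŋ/) is licensed in coda position; onsets are limited to one consonant).

4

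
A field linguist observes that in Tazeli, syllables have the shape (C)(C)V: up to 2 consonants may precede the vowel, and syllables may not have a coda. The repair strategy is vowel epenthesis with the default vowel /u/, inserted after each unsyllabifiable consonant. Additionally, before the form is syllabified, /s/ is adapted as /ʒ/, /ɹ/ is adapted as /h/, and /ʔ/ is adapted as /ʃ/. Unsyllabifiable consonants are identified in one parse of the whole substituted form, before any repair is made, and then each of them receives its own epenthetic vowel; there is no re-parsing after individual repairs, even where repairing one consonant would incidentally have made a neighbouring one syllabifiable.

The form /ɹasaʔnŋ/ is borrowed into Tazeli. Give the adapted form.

haʒaʃunuŋu

Substitution: /ɹ/ → /h/, /s/ → /ʒ/, /ʔ/ → /ʃ/, giving /haʒaʃnŋ/.
Under (C)(C)V, the unsyllabifiable consonants are /ʃ/, /n/, /ŋ/ (no codas are permitted; onsets may contain at most 2 consonants).
Inserting the epenthetic vowel yields /ʃ/ → /ʃu/, /n/ → /nu/, /ŋ/ → /ŋu/.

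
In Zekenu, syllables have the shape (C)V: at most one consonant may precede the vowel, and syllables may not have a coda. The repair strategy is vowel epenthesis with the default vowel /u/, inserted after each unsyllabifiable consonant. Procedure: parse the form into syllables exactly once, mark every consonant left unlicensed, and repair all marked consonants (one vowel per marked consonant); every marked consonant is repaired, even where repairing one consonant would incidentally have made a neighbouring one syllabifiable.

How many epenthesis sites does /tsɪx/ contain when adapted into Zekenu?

The unsyllabifiable consonants are /t/, /x/; each receives one epenthetic vowel.

2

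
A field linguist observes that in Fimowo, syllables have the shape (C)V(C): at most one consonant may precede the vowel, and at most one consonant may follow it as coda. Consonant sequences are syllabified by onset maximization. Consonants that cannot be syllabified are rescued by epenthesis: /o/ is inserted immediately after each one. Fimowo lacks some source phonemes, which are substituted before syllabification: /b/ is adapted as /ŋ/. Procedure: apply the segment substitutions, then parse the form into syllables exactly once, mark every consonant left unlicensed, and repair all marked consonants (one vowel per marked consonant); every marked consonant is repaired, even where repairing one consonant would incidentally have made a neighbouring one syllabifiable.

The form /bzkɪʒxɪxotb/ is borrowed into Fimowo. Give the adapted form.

ŋozokɪʒxɪxotŋo

Substitution: /b/ → /ŋ/, giving /ŋzkɪʒxɪxotŋ/.
Syllabifying with onset maximization leaves /ŋ/, /z/, /ŋ/ stranded (at most one coda consonant is licensed; onsets are limited to one consonant).
Epenthesis after each stranded consonant: /ŋ/ → /ŋo/, /z/ → /zo/, /ŋ/ → /ŋo/.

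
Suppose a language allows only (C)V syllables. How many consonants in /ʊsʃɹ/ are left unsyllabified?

3

Under (C)V, the unsyllabifiable consonants are /s/, /ʃ/, /ɹ/ (no codas are permitted; onsets are limited to one consonant).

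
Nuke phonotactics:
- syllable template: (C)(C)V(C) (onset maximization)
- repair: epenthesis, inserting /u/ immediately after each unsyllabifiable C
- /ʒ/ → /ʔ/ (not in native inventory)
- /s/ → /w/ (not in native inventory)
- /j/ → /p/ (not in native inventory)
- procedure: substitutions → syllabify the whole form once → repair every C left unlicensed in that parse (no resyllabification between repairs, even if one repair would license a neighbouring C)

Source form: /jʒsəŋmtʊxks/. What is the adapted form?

Substitution: /j/ → /p/, /ʒ/ → /ʔ/, /s/ → /w/, giving /pʔwəŋmtʊxkw/.
Syllabifying with onset maximization leaves /p/, /k/, /w/ stranded (at most one coda consonant is licensed; onsets may contain at most 2 consonants).
Epenthesis after each stranded consonant: /p/ → /pu/, /k/ → /ku/, /w/ → /wu/.

puʔwəŋmtʊxkuwu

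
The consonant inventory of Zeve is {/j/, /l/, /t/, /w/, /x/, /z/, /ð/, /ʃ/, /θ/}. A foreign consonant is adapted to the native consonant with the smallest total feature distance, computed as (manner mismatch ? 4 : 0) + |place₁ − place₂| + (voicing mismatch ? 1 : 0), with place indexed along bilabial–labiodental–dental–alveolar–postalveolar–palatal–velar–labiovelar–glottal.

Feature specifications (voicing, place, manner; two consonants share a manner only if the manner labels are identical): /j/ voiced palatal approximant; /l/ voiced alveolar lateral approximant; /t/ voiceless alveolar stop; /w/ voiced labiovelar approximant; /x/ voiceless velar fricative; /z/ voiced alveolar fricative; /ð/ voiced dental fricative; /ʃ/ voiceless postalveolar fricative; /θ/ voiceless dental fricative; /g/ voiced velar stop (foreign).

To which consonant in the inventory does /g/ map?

/t/ is closest: same manner (stop), place distance 3 (velar→alveolar), voicing differs (+1); total 4. Next closest is /j/ at distance 5.

t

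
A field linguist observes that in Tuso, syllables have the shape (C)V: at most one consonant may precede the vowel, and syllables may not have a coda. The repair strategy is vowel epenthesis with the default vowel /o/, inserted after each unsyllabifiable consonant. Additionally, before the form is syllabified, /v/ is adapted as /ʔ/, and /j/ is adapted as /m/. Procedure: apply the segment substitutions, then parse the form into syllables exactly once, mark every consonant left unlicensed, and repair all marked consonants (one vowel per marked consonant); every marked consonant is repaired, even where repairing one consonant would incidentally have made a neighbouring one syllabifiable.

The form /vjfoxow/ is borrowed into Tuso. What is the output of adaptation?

Substitution: /v/ → /ʔ/, /j/ → /m/, giving /ʔmfoxow/.
The consonants /ʔ/, /m/, /w/ cannot be parsed into a legal (C)V syllable (no codas are permitted; onsets are limited to one consonant).
Inserting the epenthetic vowel yields /ʔ/ → /ʔo/, /m/ → /mo/, /w/ → /wo/.

ʔomofoxowo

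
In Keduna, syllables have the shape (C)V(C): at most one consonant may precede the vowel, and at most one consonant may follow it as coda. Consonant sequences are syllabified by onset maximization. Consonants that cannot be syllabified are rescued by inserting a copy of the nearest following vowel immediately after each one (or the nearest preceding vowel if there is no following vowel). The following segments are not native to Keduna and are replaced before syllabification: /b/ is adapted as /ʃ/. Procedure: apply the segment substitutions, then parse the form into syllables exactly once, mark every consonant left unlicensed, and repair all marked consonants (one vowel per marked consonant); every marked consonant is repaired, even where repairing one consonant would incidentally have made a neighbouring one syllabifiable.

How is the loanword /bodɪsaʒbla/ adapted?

Substitution: /b/ → /ʃ/, giving /ʃodɪsaʒʃla/.
The consonants /ʃ/ cannot be parsed into a legal (C)V(C) syllable (at most one coda consonant is licensed; onsets are limited to one consonant).
Each unlicensed consonant becomes the onset of a new syllable: /ʃ/ → /ʃa/.

ʃodɪsaʒʃala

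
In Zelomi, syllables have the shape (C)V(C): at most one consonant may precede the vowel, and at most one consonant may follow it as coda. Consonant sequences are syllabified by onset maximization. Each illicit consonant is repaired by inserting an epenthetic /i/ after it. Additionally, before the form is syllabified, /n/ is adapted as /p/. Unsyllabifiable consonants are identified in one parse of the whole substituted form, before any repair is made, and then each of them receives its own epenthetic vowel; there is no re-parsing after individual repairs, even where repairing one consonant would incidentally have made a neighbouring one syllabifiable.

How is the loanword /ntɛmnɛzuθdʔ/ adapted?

pitɛmpɛzuθdiʔi

Substitution: /n/ → /p/, giving /ptɛmpɛzuθdʔ/.
The consonants /p/, /d/, /ʔ/ cannot be parsed into a legal (C)V(C) syllable (at most one coda consonant is licensed; onsets are limited to one consonant).
Inserting the epenthetic vowel yields /p/ → /pi/, /d/ → /di/, /ʔ/ → /ʔi/.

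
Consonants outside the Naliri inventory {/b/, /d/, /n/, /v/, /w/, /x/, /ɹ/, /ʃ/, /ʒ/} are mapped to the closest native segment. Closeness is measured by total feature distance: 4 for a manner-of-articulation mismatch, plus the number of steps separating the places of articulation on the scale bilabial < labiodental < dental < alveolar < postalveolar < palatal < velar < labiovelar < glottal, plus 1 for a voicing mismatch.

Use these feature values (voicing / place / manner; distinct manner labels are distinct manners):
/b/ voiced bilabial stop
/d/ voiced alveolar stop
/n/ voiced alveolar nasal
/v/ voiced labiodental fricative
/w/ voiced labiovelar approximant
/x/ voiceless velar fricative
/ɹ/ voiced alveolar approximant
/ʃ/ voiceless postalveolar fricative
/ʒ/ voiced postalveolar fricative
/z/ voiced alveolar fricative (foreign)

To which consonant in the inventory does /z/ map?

ʒ

/ʒ/ is closest: same manner (fricative), place distance 1 (alveolar→postalveolar), same voicing; total 1. Next closest is /v/ at distance 2.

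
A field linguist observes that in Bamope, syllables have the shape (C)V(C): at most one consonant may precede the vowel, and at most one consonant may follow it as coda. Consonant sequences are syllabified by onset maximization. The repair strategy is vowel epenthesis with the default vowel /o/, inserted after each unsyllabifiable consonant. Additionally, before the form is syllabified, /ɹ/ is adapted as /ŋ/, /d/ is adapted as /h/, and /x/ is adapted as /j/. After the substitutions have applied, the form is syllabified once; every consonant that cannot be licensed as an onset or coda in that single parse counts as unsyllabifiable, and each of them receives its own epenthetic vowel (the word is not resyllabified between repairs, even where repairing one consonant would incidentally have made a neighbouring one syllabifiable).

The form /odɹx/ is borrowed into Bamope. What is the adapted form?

Substitution: /d/ → /h/, /ɹ/ → /ŋ/, /x/ → /j/, giving /ohŋj/.
The consonants /ŋ/, /j/ cannot be parsed into a legal (C)V(C) syllable (at most one coda consonant is licensed; onsets are limited to one consonant).
Epenthesis after each stranded consonant: /ŋ/ → /ŋo/, /j/ → /jo/.

ohŋojo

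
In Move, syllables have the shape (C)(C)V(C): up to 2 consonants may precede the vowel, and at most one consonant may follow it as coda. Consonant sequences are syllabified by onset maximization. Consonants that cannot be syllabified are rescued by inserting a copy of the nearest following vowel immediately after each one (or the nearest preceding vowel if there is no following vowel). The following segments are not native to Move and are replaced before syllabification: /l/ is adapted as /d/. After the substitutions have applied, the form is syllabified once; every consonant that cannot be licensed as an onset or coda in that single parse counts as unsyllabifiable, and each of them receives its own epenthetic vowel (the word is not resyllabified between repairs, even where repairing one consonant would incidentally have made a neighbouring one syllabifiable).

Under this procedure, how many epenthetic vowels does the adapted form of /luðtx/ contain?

After substitution the input is /duðtx/.
The unsyllabifiable consonants are /t/, /x/; each receives one epenthetic vowel.

2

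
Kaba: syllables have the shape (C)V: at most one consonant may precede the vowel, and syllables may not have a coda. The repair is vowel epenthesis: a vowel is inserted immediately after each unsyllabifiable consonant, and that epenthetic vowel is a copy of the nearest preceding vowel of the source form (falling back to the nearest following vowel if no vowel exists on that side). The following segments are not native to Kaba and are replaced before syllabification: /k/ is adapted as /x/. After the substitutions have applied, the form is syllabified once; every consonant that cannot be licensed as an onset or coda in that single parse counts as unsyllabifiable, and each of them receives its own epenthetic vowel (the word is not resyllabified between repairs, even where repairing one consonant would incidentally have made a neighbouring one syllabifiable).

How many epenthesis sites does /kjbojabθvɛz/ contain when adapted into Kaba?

After substitution the input is /xjbojabθvɛz/.
The unsyllabifiable consonants are /x/, /j/, /b/, /θ/, /z/; each receives one epenthetic vowel.

5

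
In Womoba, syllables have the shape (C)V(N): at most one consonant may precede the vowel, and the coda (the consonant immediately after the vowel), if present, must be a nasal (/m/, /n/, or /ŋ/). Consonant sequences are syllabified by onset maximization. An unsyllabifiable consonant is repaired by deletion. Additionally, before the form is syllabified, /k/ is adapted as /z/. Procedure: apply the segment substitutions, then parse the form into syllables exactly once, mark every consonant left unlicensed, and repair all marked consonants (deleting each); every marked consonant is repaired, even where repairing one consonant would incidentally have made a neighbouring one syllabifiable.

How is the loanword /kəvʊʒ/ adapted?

zəvʊ

Substitution: /k/ → /z/, giving /zəvʊʒ/.
Under (C)V(N), the unsyllabifiable consonants are /ʒ/ (only a nasal (/m/, /n/, or /ŋ/) is licensed in coda position; onsets are limited to one consonant).
Each unlicensed consonant is deleted: /ʒ/.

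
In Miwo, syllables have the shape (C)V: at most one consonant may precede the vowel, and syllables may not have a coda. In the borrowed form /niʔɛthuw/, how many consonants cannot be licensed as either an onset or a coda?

2

Syllabifying with onset maximization leaves /t/, /w/ stranded (no codas are permitted; onsets are limited to one consonant).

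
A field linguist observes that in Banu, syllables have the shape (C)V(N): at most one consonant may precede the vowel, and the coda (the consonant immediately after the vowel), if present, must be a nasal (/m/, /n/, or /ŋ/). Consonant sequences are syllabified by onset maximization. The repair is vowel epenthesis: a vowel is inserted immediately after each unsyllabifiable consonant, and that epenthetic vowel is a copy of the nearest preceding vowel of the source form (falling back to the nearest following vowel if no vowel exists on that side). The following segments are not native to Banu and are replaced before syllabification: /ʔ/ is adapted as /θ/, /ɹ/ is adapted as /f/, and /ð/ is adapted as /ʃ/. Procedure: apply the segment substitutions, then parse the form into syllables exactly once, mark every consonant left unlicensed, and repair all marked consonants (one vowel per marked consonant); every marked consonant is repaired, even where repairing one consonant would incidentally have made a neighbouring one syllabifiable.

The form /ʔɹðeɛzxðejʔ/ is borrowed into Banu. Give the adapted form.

θefeʃeɛzɛxɛʃejeθe

Substitution: /ʔ/ → /θ/, /ɹ/ → /f/, /ð/ → /ʃ/, giving /θfʃeɛzxʃejθ/.
The consonants /θ/, /f/, /z/, /x/, /j/, /θ/ cannot be parsed into a legal (C)V(N) syllable (only a nasal (/m/, /n/, or /ŋ/) is licensed in coda position; onsets are limited to one consonant).
Epenthesis after each stranded consonant: /θ/ → /θe/, /f/ → /fe/, /z/ → /zɛ/, /x/ → /xɛ/, /j/ → /je/, /θ/ → /θe/.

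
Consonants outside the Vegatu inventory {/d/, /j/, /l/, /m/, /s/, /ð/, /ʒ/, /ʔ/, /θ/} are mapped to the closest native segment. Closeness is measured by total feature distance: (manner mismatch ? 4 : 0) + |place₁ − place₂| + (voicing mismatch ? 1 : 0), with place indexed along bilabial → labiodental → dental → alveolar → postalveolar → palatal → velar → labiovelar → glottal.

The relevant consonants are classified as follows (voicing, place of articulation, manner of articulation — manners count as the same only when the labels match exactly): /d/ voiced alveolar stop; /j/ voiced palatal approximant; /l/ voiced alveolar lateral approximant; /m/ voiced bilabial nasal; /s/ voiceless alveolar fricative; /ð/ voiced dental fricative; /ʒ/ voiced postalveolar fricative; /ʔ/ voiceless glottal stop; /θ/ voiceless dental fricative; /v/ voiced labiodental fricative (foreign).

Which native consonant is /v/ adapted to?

ð

/ð/ is closest: same manner (fricative), place distance 1 (labiodental→dental), same voicing; total 1. Next closest is /θ/ at distance 2.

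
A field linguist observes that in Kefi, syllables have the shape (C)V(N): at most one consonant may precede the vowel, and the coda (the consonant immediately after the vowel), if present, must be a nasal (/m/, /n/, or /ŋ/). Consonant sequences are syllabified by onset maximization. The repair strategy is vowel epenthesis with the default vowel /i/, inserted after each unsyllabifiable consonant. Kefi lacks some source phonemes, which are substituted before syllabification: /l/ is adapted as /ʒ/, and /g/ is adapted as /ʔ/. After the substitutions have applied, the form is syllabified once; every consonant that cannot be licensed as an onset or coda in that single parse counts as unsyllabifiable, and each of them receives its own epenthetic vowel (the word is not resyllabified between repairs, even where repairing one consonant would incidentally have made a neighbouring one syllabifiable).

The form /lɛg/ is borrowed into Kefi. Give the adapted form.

Substitution: /l/ → /ʒ/, /g/ → /ʔ/, giving /ʒɛʔ/.
The consonants /ʔ/ cannot be parsed into a legal (C)V(N) syllable (only a nasal (/m/, /n/, or /ŋ/) is licensed in coda position; onsets are limited to one consonant).
Inserting the epenthetic vowel yields /ʔ/ → /ʔi/.

ʒɛʔi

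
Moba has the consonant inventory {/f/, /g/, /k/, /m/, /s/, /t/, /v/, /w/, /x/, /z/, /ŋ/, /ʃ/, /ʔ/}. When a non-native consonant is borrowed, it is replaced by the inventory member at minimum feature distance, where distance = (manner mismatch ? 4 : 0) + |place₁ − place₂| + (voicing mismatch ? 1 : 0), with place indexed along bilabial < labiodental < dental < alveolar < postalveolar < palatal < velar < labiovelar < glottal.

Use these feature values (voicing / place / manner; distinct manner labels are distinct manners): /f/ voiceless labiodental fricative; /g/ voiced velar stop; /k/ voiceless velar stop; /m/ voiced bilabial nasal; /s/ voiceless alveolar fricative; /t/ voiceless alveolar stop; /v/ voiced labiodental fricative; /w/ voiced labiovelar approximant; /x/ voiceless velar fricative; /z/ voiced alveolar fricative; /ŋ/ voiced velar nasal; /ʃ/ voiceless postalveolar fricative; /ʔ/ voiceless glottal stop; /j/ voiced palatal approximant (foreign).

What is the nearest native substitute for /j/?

w

/w/ is closest: same manner (approximant), place distance 2 (palatal→labiovelar), same voicing; total 2. Next closest is /g/ at distance 5.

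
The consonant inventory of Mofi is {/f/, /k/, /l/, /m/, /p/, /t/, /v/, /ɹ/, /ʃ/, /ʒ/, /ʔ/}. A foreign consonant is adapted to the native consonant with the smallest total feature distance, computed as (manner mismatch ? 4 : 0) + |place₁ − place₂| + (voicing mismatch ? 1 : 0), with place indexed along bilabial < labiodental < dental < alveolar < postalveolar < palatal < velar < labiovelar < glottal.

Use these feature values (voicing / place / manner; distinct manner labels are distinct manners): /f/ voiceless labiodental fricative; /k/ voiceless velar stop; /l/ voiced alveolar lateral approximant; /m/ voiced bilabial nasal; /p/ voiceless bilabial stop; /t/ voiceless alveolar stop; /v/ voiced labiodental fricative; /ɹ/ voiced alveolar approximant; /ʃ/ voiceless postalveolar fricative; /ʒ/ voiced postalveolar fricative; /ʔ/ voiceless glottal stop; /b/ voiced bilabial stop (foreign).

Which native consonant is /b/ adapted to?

p

/p/ is closest: same manner (stop), place distance 0 (bilabial→bilabial), voicing differs (+1); total 1. Next closest is /m/ at distance 4.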